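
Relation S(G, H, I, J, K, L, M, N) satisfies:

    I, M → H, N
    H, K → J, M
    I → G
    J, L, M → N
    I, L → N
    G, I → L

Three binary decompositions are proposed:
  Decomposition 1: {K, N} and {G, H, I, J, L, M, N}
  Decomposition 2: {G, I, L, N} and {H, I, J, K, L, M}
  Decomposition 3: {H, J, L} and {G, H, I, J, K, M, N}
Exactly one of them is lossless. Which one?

Decomposition 2

Decomposition 1: common = {N}, closure = {N} → lossy.
Decomposition 2: common = {I, L}, closure = {G, I, L, N} → lossless.
Decomposition 3: common = {H, J}, closure = {H, J} → lossy.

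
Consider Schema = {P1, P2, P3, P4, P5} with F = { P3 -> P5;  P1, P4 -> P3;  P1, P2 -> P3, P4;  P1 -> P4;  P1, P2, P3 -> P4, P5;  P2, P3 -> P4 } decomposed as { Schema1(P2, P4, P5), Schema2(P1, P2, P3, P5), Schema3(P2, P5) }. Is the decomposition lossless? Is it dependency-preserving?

Lossless test (chase): applying each FD to every pair of rows produces no changes in the tableau, so no row becomes fully distinguished — the join is lossy.
Dependency preservation: the restricted closure of {P1, P2} across the fragments never reaches {P3, P4}, so P1, P2 → P3, P4 cannot be enforced without a join — not preserved.

lossy and not dependency-preserving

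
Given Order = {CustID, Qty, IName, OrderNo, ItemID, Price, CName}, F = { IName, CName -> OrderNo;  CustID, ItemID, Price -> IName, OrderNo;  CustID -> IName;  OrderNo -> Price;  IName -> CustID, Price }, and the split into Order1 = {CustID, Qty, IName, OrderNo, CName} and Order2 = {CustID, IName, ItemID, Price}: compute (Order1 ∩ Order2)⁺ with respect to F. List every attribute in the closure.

CustID, IName, Price

Order1 ∩ Order2 = {CustID, IName}.
IName → CustID, Price applies, adding Price
Closure: {CustID, IName, Price}.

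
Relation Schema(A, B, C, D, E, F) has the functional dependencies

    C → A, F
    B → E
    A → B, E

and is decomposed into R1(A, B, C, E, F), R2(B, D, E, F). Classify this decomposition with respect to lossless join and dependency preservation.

lossy but dependency-preserving

Lossless test: (B, E, F)⁺ = {B, E, F}, which is a superkey of neither fragment — lossy.
Dependency preservation: every FD's attributes lie within a single fragment, so each can be enforced locally — preserved.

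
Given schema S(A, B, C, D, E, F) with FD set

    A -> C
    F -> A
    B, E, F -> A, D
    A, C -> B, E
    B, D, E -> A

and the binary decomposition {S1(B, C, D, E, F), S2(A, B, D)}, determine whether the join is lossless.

No

Common attributes: S1 ∩ S2 = {B, D}.
No dependency enlarges {B, D}, so (B, D)⁺ = {B, D}.
The closure contains neither all of S1 = {B, C, D, E, F} nor all of S2 = {A, B, D}, so the common attributes are not a superkey of either fragment. The join is lossy.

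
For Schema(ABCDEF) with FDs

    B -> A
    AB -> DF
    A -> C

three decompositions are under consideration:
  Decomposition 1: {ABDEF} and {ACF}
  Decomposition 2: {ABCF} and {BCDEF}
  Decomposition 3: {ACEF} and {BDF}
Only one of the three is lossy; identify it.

Decomposition 1: common = {AF}, closure = {ACF} → lossless.
Decomposition 2: common = {BCF}, closure = {ABCDF} → lossless.
Decomposition 3: common = {F}, closure = {F} → lossy.

Decomposition 3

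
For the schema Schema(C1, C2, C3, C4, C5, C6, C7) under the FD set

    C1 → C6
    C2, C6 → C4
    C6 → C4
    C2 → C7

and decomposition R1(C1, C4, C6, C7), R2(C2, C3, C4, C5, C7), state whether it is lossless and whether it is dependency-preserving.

Lossless test: (C4, C7)⁺ = {C4, C7}, which is a superkey of neither fragment — lossy.
Dependency preservation: C2, C6 → C4 is not contained in any single fragment, but the restricted closure of its left-hand side across the fragments still reaches the right-hand side; the remaining FDs each lie inside some fragment. All dependencies are preserved.

lossy but dependency-preserving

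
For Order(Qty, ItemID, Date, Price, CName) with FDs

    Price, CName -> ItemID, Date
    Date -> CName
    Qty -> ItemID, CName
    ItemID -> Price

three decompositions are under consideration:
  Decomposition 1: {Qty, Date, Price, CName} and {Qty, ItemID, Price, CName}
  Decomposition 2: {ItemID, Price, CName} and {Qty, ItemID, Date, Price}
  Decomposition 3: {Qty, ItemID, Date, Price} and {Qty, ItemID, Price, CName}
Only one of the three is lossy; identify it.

Decomposition 1: common = {Qty, Price, CName}, closure = {Qty, ItemID, Date, Price, CName} → lossless.
Decomposition 2: common = {ItemID, Price}, closure = {ItemID, Price} → lossy.
Decomposition 3: common = {Qty, ItemID, Price}, closure = {Qty, ItemID, Date, Price, CName} → lossless.

Decomposition 2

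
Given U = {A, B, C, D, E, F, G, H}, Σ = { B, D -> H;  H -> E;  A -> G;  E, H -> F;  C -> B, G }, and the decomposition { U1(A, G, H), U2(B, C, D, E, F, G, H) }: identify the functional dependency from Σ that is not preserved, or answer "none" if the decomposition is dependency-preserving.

none

B, D → H lies within U2.
H → E lies within U2.
A → G lies within U1.
E, H → F lies within U2.
C → B, G lies within U2.
Every dependency is enforceable on the fragments, so the decomposition is dependency-preserving.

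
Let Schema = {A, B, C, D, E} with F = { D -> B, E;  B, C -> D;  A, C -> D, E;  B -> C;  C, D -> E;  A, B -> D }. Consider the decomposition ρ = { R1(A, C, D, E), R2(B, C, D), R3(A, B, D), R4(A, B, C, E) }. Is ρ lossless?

Chase test. Columns are A, B, C, D, E; row i has aⱼ where attribute j ∈ Ri, else bᵢⱼ.
Initial tableau (one row per fragment):
  row 1: a1 b12 a3 a4 a5
  row 2: b21 a2 a3 a4 b25
  row 3: a1 a2 b33 a4 b35
  row 4: a1 a2 a3 b44 a5
Rows 1 and 2 agree on D; apply D→B, E and equate their B, E entries.
Rows 1 and 3 agree on D; apply D→B, E and equate their B, E entries.
Rows 1 and 4 agree on B, C; apply B, C→D and equate their D entries.
Rows 1 and 3 agree on B; apply B→C and equate their C entries.
Row 1 is now all distinguished symbols — the join is lossless.

Yes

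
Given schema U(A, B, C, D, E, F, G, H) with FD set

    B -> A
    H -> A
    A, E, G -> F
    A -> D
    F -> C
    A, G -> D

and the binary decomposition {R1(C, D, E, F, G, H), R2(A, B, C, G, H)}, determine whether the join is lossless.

Common attributes: R1 ∩ R2 = {C, G, H}.
Closure of {C, G, H}: H → A applies, adding A; A → D applies, adding D. So (C, G, H)⁺ = {A, C, D, G, H}.
The closure contains neither all of R1 = {C, D, E, F, G, H} nor all of R2 = {A, B, C, G, H}, so the common attributes are not a superkey of either fragment. The join is lossy.

No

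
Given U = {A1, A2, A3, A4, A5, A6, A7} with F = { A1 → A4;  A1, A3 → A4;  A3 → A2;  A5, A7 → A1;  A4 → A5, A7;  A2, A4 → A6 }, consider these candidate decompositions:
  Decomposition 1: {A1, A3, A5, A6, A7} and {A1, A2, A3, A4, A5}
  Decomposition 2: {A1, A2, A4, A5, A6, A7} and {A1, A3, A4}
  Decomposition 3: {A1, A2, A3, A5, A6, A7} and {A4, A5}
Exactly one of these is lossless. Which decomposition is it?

Decomposition 1

Decomposition 1: common = {A1, A3, A5}, closure = {A1, A2, A3, A4, A5, A6, A7} → lossless.
Decomposition 2: common = {A1, A4}, closure = {A1, A4, A5, A7} → lossy.
Decomposition 3: common = {A5}, closure = {A5} → lossy.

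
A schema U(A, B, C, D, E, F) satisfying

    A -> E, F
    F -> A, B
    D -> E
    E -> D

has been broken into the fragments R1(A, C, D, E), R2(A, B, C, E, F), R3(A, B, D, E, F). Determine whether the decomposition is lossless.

Chase test. Columns are A, B, C, D, E, F; row i has aⱼ where attribute j ∈ Ri, else bᵢⱼ.
Initial tableau (one row per fragment):
  row 1: a1 b12 a3 a4 a5 b16
  row 2: a1 a2 a3 b24 a5 a6
  row 3: a1 a2 b33 a4 a5 a6
Rows 1 and 2 agree on A; apply A→E, F and equate their E, F entries.
Rows 1 and 2 agree on F; apply F→A, B and equate their A, B entries.
Rows 1 and 2 agree on E; apply E→D and equate their D entries.
Row 1 is now all distinguished symbols — the join is lossless.

Yes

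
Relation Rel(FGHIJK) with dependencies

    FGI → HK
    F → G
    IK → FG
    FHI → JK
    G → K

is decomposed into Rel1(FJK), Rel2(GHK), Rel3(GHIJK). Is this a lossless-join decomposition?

Chase test. Columns are FGHIJK; row i has aⱼ where attribute j ∈ Reli, else bᵢⱼ.
Initial tableau (one row per fragment):
  row 1: a1 b12 b13 b14 a5 a6
  row 2: b21 a2 a3 b24 b25 a6
  row 3: b31 a2 a3 a4 a5 a6
No row becomes fully distinguished — the join is lossy.

No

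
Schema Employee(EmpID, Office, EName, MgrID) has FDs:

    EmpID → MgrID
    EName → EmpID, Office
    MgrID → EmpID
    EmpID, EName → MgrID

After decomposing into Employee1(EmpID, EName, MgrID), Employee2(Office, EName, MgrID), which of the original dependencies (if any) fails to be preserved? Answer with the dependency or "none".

none

EmpID → MgrID lies within Employee1.
EName → EmpID, Office: restricted closure across fragments reaches EmpID, Office.
MgrID → EmpID lies within Employee1.
EmpID, EName → MgrID lies within Employee1.
Every dependency is enforceable on the fragments, so the decomposition is dependency-preserving.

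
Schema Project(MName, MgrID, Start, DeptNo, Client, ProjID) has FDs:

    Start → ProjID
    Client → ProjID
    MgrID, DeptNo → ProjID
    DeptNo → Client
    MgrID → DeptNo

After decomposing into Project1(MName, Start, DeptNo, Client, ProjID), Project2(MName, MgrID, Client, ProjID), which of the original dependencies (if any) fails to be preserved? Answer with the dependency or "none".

MgrID → DeptNo

Check MgrID → DeptNo: no single fragment contains all of {MgrID, DeptNo}, and the restricted closure of {MgrID} across the fragments never reaches {DeptNo}.
Start → ProjID is preserved.
Client → ProjID is preserved.
MgrID, DeptNo → ProjID is preserved.
DeptNo → Client is preserved.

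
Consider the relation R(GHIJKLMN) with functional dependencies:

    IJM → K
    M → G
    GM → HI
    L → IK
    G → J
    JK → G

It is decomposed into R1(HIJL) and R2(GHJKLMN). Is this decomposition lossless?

Common attributes: R1 ∩ R2 = {HJL}.
Closure of {HJL}: L → IK applies, adding IK; JK → G applies, adding G. So (HJL)⁺ = {GHIJKL}.
This closure contains every attribute of R1, so R1 ∩ R2 → R1. The join is lossless.

Yes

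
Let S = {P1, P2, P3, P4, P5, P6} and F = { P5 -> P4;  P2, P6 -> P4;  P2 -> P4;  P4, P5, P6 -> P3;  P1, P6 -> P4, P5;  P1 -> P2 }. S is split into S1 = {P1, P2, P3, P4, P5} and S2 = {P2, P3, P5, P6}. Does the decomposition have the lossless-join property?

Common attributes: S1 ∩ S2 = {P2, P3, P5}.
Closure of {P2, P3, P5}: P5 → P4 applies, adding P4. So (P2, P3, P5)⁺ = {P2, P3, P4, P5}.
The closure contains neither all of S1 = {P1, P2, P3, P4, P5} nor all of S2 = {P2, P3, P5, P6}, so the common attributes are not a superkey of either fragment. The join is lossy.

No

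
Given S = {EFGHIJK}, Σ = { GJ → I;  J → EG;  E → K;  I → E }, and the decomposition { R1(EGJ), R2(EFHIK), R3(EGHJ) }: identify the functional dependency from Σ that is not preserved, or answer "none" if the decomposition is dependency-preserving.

GJ → I

Check GJ → I: no single fragment contains all of {GIJ}, and the restricted closure of {GJ} across the fragments never reaches {I}.
J → EG is preserved.
E → K is preserved.
I → E is preserved.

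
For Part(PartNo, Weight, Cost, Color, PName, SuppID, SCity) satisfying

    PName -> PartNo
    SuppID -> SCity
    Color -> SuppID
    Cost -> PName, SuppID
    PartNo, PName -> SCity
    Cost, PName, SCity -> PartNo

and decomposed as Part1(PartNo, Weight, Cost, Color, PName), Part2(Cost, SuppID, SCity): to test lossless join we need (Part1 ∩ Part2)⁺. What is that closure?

PartNo, Cost, PName, SuppID, SCity

Part1 ∩ Part2 = {Cost}.
Cost → PName, SuppID applies, adding PName, SuppID
PName → PartNo applies, adding PartNo
SuppID → SCity applies, adding SCity
Closure: {PartNo, Cost, PName, SuppID, SCity}.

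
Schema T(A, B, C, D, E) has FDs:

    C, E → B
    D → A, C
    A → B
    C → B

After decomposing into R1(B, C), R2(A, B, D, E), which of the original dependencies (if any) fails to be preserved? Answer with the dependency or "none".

D → A, C

Check D → A, C: no single fragment contains all of {A, C, D}, and the restricted closure of {D} across the fragments never reaches {A, C}.
C, E → B is preserved.
A → B is preserved.
C → B is preserved.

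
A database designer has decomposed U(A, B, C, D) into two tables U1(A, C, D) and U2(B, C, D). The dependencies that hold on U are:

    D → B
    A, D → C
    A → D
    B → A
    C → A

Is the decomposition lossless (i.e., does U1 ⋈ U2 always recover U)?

Common attributes: U1 ∩ U2 = {C, D}.
Closure of {C, D}: D → B applies, adding B; B → A applies, adding A. So (C, D)⁺ = {A, B, C, D}.
This closure contains every attribute of U1, so U1 ∩ U2 → U1. The join is lossless.

Yes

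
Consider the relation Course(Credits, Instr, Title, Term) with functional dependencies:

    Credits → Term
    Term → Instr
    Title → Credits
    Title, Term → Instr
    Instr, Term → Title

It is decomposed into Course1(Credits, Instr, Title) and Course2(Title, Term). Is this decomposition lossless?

Yes

Common attributes: Course1 ∩ Course2 = {Title}.
Closure of {Title}: Title → Credits applies, adding Credits; Credits → Term applies, adding Term; Term → Instr applies, adding Instr. So (Title)⁺ = {Credits, Instr, Title, Term}.
This closure contains every attribute of Course1, so Course1 ∩ Course2 → Course1. The join is lossless.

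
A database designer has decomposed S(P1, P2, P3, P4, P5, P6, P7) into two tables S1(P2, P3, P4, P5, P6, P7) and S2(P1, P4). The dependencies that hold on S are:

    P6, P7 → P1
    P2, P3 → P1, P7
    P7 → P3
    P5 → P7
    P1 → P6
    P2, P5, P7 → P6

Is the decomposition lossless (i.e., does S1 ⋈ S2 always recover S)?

Common attributes: S1 ∩ S2 = {P4}.
No dependency enlarges {P4}, so (P4)⁺ = {P4}.
The closure contains neither all of S1 = {P2, P3, P4, P5, P6, P7} nor all of S2 = {P1, P4}, so the common attributes are not a superkey of either fragment. The join is lossy.

No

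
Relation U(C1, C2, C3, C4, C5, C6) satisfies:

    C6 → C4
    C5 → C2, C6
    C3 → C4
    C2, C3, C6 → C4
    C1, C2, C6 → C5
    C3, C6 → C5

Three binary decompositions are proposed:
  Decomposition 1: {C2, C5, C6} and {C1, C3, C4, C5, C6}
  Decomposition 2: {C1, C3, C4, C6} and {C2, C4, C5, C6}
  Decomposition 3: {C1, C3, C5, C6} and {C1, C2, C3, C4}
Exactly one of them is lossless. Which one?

Decomposition 1: common = {C5, C6}, closure = {C2, C4, C5, C6} → lossless.
Decomposition 2: common = {C4, C6}, closure = {C4, C6} → lossy.
Decomposition 3: common = {C1, C3}, closure = {C1, C3, C4} → lossy.

Decomposition 1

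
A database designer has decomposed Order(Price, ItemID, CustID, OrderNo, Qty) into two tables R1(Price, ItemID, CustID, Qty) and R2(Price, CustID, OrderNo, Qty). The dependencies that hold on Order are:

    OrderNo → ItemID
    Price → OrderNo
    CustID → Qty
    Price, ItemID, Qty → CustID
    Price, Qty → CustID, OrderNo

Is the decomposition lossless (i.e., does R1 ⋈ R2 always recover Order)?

Common attributes: R1 ∩ R2 = {Price, CustID, Qty}.
Closure of {Price, CustID, Qty}: Price → OrderNo applies, adding OrderNo; OrderNo → ItemID applies, adding ItemID. So (Price, CustID, Qty)⁺ = {Price, ItemID, CustID, OrderNo, Qty}.
This closure contains every attribute of R1, so R1 ∩ R2 → R1. The join is lossless.

Yes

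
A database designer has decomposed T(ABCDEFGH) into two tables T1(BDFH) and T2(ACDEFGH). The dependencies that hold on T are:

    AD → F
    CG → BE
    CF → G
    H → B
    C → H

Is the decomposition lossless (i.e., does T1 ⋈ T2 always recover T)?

Yes

Common attributes: T1 ∩ T2 = {DFH}.
Closure of {DFH}: H → B applies, adding B. So (DFH)⁺ = {BDFH}.
This closure contains every attribute of T1, so T1 ∩ T2 → T1. The join is lossless.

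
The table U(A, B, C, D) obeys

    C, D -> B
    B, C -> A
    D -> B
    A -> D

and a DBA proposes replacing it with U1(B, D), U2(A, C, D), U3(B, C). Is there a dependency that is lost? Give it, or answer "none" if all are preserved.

Check B, C → A: no single fragment contains all of {A, B, C}, and the restricted closure of {B, C} across the fragments never reaches {A}.
C, D → B is preserved.
D → B is preserved.
A → D is preserved.

B, C -> A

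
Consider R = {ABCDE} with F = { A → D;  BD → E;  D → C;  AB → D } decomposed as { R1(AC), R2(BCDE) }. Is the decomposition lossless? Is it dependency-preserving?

Lossless test: (C)⁺ = {C}, which is a superkey of neither fragment — lossy.
Dependency preservation: the restricted closure of {A} across the fragments never reaches {D}, so A → D cannot be enforced without a join — not preserved.

lossy and not dependency-preserving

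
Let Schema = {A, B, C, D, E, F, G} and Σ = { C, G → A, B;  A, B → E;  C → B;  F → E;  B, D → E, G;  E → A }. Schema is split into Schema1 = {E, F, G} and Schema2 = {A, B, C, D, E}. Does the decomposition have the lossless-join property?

No

Common attributes: Schema1 ∩ Schema2 = {E}.
Closure of {E}: E → A applies, adding A. So (E)⁺ = {A, E}.
The closure contains neither all of Schema1 = {E, F, G} nor all of Schema2 = {A, B, C, D, E}, so the common attributes are not a superkey of either fragment. The join is lossy.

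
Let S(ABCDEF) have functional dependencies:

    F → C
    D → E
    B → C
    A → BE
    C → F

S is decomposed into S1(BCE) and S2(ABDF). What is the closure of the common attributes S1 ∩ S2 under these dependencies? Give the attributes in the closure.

BCF

S1 ∩ S2 = {B}.
B → C applies, adding C
C → F applies, adding F
Closure: {BCF}.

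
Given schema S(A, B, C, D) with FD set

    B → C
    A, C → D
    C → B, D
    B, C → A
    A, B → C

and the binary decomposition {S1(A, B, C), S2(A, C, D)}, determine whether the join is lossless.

Common attributes: S1 ∩ S2 = {A, C}.
Closure of {A, C}: A, C → D applies, adding D; C → B, D applies, adding B. So (A, C)⁺ = {A, B, C, D}.
This closure contains every attribute of S1, so S1 ∩ S2 → S1. The join is lossless.

Yes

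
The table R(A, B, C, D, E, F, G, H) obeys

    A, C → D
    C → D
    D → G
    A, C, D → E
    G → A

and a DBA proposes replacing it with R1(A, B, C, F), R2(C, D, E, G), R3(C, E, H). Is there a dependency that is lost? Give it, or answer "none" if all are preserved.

G → A

Check G → A: no single fragment contains all of {A, G}, and the restricted closure of {G} across the fragments never reaches {A}.
A, C → D is preserved.
C → D is preserved.
D → G is preserved.
A, C, D → E is preserved.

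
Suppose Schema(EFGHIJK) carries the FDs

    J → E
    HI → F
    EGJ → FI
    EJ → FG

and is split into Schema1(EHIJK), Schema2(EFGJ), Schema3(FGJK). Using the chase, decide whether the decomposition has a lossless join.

Chase test. Columns are EFGHIJK; row i has aⱼ where attribute j ∈ Schemai, else bᵢⱼ.
Initial tableau (one row per fragment):
  row 1: a1 b12 b13 a4 a5 a6 a7
  row 2: a1 a2 a3 b24 b25 a6 b27
  row 3: b31 a2 a3 b34 b35 a6 a7
Rows 1 and 3 agree on J; apply J→E and equate their E entries.
Rows 2 and 3 agree on EGJ; apply EGJ→FI and equate their FI entries.
Rows 1 and 2 agree on EJ; apply EJ→FG and equate their FG entries.
Rows 1 and 2 agree on EGJ; apply EGJ→FI and equate their FI entries.
Row 1 is now all distinguished symbols — the join is lossless.

Yes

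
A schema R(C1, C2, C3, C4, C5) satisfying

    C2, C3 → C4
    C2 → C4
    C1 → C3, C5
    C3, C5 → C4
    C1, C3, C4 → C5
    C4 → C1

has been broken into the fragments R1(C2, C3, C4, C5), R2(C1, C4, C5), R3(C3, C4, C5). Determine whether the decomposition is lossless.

Chase test. Columns are C1, C2, C3, C4, C5; row i has aⱼ where attribute j ∈ Ri, else bᵢⱼ.
Initial tableau (one row per fragment):
  row 1: b11 a2 a3 a4 a5
  row 2: a1 b22 b23 a4 a5
  row 3: b31 b32 a3 a4 a5
Rows 1 and 2 agree on C4; apply C4→C1 and equate their C1 entries.
Rows 1 and 3 agree on C4; apply C4→C1 and equate their C1 entries.
Rows 1 and 2 agree on C1; apply C1→C3, C5 and equate their C3, C5 entries.
Row 1 is now all distinguished symbols — the join is lossless.

Yes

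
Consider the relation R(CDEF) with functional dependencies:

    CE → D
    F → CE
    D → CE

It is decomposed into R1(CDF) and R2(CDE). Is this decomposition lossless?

Common attributes: R1 ∩ R2 = {CD}.
Closure of {CD}: D → CE applies, adding E. So (CD)⁺ = {CDE}.
This closure contains every attribute of R2, so R1 ∩ R2 → R2. The join is lossless.

Yes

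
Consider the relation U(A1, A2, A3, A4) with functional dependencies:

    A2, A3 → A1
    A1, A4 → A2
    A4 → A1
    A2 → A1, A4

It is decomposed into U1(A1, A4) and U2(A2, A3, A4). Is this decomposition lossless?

Yes

Common attributes: U1 ∩ U2 = {A4}.
Closure of {A4}: A4 → A1 applies, adding A1; A1, A4 → A2 applies, adding A2. So (A4)⁺ = {A1, A2, A4}.
This closure contains every attribute of U1, so U1 ∩ U2 → U1. The join is lossless.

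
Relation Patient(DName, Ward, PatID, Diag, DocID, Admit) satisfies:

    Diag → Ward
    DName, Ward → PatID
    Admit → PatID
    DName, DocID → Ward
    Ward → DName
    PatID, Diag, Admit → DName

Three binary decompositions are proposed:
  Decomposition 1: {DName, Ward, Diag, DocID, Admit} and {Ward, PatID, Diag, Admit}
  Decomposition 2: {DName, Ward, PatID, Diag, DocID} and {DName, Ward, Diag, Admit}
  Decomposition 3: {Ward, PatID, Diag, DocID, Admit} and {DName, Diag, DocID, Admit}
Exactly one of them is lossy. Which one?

Decomposition 1: common = {Ward, Diag, Admit}, closure = {DName, Ward, PatID, Diag, Admit} → lossless.
Decomposition 2: common = {DName, Ward, Diag}, closure = {DName, Ward, PatID, Diag} → lossy.
Decomposition 3: common = {Diag, DocID, Admit}, closure = {DName, Ward, PatID, Diag, DocID, Admit} → lossless.

Decomposition 2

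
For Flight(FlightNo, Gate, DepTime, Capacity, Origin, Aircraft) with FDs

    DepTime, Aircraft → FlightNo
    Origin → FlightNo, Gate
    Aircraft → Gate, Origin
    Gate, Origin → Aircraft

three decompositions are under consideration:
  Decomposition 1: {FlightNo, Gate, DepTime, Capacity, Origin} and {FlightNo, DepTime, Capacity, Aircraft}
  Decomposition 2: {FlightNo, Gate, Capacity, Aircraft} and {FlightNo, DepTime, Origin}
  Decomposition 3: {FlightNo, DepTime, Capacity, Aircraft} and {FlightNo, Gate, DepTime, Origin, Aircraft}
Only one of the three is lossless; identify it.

Decomposition 1: common = {FlightNo, DepTime, Capacity}, closure = {FlightNo, DepTime, Capacity} → lossy.
Decomposition 2: common = {FlightNo}, closure = {FlightNo} → lossy.
Decomposition 3: common = {FlightNo, DepTime, Aircraft}, closure = {FlightNo, Gate, DepTime, Origin, Aircraft} → lossless.

Decomposition 3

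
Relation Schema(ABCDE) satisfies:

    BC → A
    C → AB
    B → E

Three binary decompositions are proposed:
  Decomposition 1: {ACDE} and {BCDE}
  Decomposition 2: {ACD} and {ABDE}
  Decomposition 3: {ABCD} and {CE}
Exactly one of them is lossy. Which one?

Decomposition 1: common = {CDE}, closure = {ABCDE} → lossless.
Decomposition 2: common = {AD}, closure = {AD} → lossy.
Decomposition 3: common = {C}, closure = {ABCE} → lossless.

Decomposition 2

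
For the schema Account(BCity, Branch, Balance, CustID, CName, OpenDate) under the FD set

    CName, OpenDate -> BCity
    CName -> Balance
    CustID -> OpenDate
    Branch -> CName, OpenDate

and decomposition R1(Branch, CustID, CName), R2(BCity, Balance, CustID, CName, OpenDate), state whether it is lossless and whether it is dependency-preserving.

lossless but not dependency-preserving

Lossless test: (CustID, CName)⁺ = {BCity, Balance, CustID, CName, OpenDate}, which contains all of one fragment — lossless.
Dependency preservation: the restricted closure of {Branch} across the fragments never reaches {CName, OpenDate}, so Branch → CName, OpenDate cannot be enforced without a join — not preserved.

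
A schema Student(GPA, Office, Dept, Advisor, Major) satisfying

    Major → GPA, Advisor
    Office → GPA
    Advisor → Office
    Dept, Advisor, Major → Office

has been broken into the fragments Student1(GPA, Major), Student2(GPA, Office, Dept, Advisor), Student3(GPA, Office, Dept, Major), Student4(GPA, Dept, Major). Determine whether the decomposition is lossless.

No

Chase test. Columns are GPA, Office, Dept, Advisor, Major; row i has aⱼ where attribute j ∈ Studenti, else bᵢⱼ.
Initial tableau (one row per fragment):
  row 1: a1 b12 b13 b14 a5
  row 2: a1 a2 a3 a4 b25
  row 3: a1 a2 a3 b34 a5
  row 4: a1 b42 a3 b44 a5
Rows 1 and 3 agree on Major; apply Major→GPA, Advisor and equate their GPA, Advisor entries.
Rows 1 and 4 agree on Major; apply Major→GPA, Advisor and equate their GPA, Advisor entries.
Rows 1 and 3 agree on Advisor; apply Advisor→Office and equate their Office entries.
Rows 1 and 4 agree on Advisor; apply Advisor→Office and equate their Office entries.
No row becomes fully distinguished — the join is lossy.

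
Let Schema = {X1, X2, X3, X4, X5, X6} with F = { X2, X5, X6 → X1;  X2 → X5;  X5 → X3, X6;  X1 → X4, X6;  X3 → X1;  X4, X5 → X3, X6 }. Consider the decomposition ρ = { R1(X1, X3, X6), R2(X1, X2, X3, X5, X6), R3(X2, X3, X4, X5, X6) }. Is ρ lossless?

Chase test. Columns are X1, X2, X3, X4, X5, X6; row i has aⱼ where attribute j ∈ Ri, else bᵢⱼ.
Initial tableau (one row per fragment):
  row 1: a1 b12 a3 b14 b15 a6
  row 2: a1 a2 a3 b24 a5 a6
  row 3: b31 a2 a3 a4 a5 a6
Rows 2 and 3 agree on X2, X5, X6; apply X2, X5, X6→X1 and equate their X1 entries.
Rows 1 and 2 agree on X1; apply X1→X4, X6 and equate their X4, X6 entries.
Rows 1 and 3 agree on X1; apply X1→X4, X6 and equate their X4, X6 entries.
Row 2 is now all distinguished symbols — the join is lossless.

Yes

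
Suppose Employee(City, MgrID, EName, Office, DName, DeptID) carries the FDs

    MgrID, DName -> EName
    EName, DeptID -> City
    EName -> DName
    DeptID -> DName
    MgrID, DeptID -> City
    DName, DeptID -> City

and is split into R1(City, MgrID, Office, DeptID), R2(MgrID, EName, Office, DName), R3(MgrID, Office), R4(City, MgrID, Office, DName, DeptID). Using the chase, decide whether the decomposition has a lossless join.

Yes

Chase test. Columns are City, MgrID, EName, Office, DName, DeptID; row i has aⱼ where attribute j ∈ Ri, else bᵢⱼ.
Initial tableau (one row per fragment):
  row 1: a1 a2 b13 a4 b15 a6
  row 2: b21 a2 a3 a4 a5 b26
  row 3: b31 a2 b33 a4 b35 b36
  row 4: a1 a2 b43 a4 a5 a6
Rows 2 and 4 agree on MgrID, DName; apply MgrID, DName→EName and equate their EName entries.
Rows 1 and 4 agree on DeptID; apply DeptID→DName and equate their DName entries.
Rows 1 and 2 agree on MgrID, DName; apply MgrID, DName→EName and equate their EName entries.
Row 1 is now all distinguished symbols — the join is lossless.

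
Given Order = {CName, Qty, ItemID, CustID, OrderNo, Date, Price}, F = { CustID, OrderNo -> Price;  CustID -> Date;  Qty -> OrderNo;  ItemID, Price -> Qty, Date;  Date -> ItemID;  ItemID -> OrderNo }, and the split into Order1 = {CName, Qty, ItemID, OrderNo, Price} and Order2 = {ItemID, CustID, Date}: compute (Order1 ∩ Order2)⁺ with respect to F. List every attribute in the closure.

ItemID, OrderNo

Order1 ∩ Order2 = {ItemID}.
ItemID → OrderNo applies, adding OrderNo
Closure: {ItemID, OrderNo}.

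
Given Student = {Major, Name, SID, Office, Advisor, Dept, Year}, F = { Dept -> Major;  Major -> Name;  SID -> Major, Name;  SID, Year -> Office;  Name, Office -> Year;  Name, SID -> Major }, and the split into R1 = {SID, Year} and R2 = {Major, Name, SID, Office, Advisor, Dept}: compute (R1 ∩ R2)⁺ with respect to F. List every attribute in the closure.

R1 ∩ R2 = {SID}.
SID → Major, Name applies, adding Major, Name
Closure: {Major, Name, SID}.

Major, Name, SID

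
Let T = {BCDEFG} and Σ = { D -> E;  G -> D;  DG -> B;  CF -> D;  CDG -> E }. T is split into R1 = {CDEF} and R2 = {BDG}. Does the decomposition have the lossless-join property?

Common attributes: R1 ∩ R2 = {D}.
Closure of {D}: D → E applies, adding E. So (D)⁺ = {DE}.
The closure contains neither all of R1 = {CDEF} nor all of R2 = {BDG}, so the common attributes are not a superkey of either fragment. The join is lossy.

No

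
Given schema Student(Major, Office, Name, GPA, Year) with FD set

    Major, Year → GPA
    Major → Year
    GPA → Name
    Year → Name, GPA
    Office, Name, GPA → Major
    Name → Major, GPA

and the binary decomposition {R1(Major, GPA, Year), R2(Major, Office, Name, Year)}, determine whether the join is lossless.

Yes

Common attributes: R1 ∩ R2 = {Major, Year}.
Closure of {Major, Year}: Major, Year → GPA applies, adding GPA; GPA → Name applies, adding Name. So (Major, Year)⁺ = {Major, Name, GPA, Year}.
This closure contains every attribute of R1, so R1 ∩ R2 → R1. The join is lossless.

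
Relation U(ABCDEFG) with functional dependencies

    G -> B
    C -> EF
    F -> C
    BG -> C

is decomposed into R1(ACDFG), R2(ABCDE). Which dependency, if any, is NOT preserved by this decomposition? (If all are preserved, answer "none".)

Check G → B: no single fragment contains all of {BG}, and the restricted closure of {G} across the fragments never reaches {B}.
C → EF is preserved.
F → C is preserved.
BG → C is preserved.

G -> B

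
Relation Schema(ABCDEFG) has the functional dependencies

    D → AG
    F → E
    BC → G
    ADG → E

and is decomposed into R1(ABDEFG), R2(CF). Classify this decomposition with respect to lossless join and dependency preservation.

lossy and not dependency-preserving

Lossless test: (F)⁺ = {EF}, which is a superkey of neither fragment — lossy.
Dependency preservation: the restricted closure of {BC} across the fragments never reaches {G}, so BC → G cannot be enforced without a join — not preserved.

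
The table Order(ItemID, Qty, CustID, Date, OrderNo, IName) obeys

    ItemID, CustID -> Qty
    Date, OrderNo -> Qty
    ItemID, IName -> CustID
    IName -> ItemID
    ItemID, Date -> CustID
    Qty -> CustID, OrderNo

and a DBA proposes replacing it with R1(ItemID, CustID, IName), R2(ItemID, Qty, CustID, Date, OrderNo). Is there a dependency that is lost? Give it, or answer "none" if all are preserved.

none

ItemID, CustID → Qty lies within R2.
Date, OrderNo → Qty lies within R2.
ItemID, IName → CustID lies within R1.
IName → ItemID lies within R1.
ItemID, Date → CustID lies within R2.
Qty → CustID, OrderNo lies within R2.
Every dependency is enforceable on the fragments, so the decomposition is dependency-preserving.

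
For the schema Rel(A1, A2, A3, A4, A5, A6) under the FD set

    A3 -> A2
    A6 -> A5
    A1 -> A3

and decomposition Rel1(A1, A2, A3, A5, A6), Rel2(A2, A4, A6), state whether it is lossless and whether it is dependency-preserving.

lossy but dependency-preserving

Lossless test: (A2, A6)⁺ = {A2, A5, A6}, which is a superkey of neither fragment — lossy.
Dependency preservation: every FD's attributes lie within a single fragment, so each can be enforced locally — preserved.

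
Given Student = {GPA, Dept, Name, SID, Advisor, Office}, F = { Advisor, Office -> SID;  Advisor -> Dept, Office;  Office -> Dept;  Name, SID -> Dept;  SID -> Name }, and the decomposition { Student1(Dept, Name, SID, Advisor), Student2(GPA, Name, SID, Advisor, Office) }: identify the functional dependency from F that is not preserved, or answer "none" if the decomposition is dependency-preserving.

Office -> Dept

Check Office → Dept: no single fragment contains all of {Dept, Office}, and the restricted closure of {Office} across the fragments never reaches {Dept}.
Advisor, Office → SID is preserved.
Advisor → Dept, Office is preserved.
Name, SID → Dept is preserved.
SID → Name is preserved.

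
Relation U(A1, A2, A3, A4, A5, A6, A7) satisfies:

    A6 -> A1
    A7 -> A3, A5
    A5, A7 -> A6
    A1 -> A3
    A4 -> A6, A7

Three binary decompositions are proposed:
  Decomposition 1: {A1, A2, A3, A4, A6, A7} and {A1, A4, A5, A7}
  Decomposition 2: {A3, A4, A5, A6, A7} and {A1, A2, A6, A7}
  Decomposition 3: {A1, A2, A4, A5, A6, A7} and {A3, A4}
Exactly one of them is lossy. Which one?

Decomposition 1: common = {A1, A4, A7}, closure = {A1, A3, A4, A5, A6, A7} → lossless.
Decomposition 2: common = {A6, A7}, closure = {A1, A3, A5, A6, A7} → lossy.
Decomposition 3: common = {A4}, closure = {A1, A3, A4, A5, A6, A7} → lossless.

Decomposition 2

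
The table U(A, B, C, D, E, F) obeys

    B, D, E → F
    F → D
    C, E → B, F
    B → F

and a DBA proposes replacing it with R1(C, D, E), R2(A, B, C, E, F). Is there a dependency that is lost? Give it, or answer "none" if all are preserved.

F → D

Check F → D: no single fragment contains all of {D, F}, and the restricted closure of {F} across the fragments never reaches {D}.
B, D, E → F is preserved.
C, E → B, F is preserved.
B → F is preserved.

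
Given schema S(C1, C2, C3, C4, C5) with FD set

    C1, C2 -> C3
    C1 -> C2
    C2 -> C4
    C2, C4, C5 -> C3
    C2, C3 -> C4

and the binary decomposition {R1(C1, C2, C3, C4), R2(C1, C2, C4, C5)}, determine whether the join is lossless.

Common attributes: R1 ∩ R2 = {C1, C2, C4}.
Closure of {C1, C2, C4}: C1, C2 → C3 applies, adding C3. So (C1, C2, C4)⁺ = {C1, C2, C3, C4}.
This closure contains every attribute of R1, so R1 ∩ R2 → R1. The join is lossless.

Yes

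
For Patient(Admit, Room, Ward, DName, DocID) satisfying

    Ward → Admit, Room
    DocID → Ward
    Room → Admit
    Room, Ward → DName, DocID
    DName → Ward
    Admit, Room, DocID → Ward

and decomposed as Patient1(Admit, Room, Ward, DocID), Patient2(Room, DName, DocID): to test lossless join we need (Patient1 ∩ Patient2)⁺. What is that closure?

Admit, Room, Ward, DName, DocID

Patient1 ∩ Patient2 = {Room, DocID}.
DocID → Ward applies, adding Ward
Room → Admit applies, adding Admit
Room, Ward → DName, DocID applies, adding DName
Closure: {Admit, Room, Ward, DName, DocID}.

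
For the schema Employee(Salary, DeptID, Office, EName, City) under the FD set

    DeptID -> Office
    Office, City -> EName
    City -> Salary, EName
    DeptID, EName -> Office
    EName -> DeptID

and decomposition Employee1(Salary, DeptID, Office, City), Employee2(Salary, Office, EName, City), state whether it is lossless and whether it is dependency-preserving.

Lossless test: (Salary, Office, City)⁺ = {Salary, DeptID, Office, EName, City}, which contains all of one fragment — lossless.
Dependency preservation: the restricted closure of {EName} across the fragments never reaches {DeptID}, so EName → DeptID cannot be enforced without a join — not preserved.

lossless but not dependency-preserving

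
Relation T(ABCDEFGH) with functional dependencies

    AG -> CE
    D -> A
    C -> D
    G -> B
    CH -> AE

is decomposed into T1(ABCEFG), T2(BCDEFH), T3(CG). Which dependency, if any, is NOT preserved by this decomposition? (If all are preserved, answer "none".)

D -> A

Check D → A: no single fragment contains all of {AD}, and the restricted closure of {D} across the fragments never reaches {A}.
AG → CE is preserved.
C → D is preserved.
G → B is preserved.
CH → AE is preserved.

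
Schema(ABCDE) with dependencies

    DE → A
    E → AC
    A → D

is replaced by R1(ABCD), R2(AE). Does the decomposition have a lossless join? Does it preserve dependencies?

lossy and not dependency-preserving

Lossless test: (A)⁺ = {AD}, which is a superkey of neither fragment — lossy.
Dependency preservation: the restricted closure of {E} across the fragments never reaches {AC}, so E → AC cannot be enforced without a join — not preserved.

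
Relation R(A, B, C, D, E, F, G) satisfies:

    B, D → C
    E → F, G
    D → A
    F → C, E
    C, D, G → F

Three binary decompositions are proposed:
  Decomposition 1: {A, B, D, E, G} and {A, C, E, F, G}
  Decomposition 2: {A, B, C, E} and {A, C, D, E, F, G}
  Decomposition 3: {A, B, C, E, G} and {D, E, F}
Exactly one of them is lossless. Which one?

Decomposition 1

Decomposition 1: common = {A, E, G}, closure = {A, C, E, F, G} → lossless.
Decomposition 2: common = {A, C, E}, closure = {A, C, E, F, G} → lossy.
Decomposition 3: common = {E}, closure = {C, E, F, G} → lossy.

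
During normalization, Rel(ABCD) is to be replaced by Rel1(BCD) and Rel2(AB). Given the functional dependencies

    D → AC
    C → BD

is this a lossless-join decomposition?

No

Common attributes: Rel1 ∩ Rel2 = {B}.
No dependency enlarges {B}, so (B)⁺ = {B}.
The closure contains neither all of Rel1 = {BCD} nor all of Rel2 = {AB}, so the common attributes are not a superkey of either fragment. The join is lossy.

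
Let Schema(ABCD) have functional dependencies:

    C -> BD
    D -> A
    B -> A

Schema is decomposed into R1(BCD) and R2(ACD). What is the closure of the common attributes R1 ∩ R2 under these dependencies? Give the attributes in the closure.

ABCD

R1 ∩ R2 = {CD}.
C → BD applies, adding B
D → A applies, adding A
Closure: {ABCD}.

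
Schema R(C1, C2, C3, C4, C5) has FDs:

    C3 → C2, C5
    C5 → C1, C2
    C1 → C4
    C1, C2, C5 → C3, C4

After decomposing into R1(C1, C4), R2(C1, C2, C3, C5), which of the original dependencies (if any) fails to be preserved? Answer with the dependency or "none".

none

C3 → C2, C5 lies within R2.
C5 → C1, C2 lies within R2.
C1 → C4 lies within R1.
C1, C2, C5 → C3, C4: restricted closure across fragments reaches C3, C4.
Every dependency is enforceable on the fragments, so the decomposition is dependency-preserving.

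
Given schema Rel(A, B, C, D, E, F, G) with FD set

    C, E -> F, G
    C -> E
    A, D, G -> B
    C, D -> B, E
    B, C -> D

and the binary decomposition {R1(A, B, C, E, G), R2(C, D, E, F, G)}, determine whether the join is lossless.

No

Common attributes: R1 ∩ R2 = {C, E, G}.
Closure of {C, E, G}: C, E → F, G applies, adding F. So (C, E, G)⁺ = {C, E, F, G}.
The closure contains neither all of R1 = {A, B, C, E, G} nor all of R2 = {C, D, E, F, G}, so the common attributes are not a superkey of either fragment. The join is lossy.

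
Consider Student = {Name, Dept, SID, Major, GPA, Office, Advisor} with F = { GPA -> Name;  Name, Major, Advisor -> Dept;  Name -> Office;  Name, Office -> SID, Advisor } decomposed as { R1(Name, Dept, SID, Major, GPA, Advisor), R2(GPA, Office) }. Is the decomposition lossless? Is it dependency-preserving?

lossless but not dependency-preserving

Lossless test: (GPA)⁺ = {Name, SID, GPA, Office, Advisor}, which contains all of one fragment — lossless.
Dependency preservation: the restricted closure of {Name} across the fragments never reaches {Office}, so Name → Office cannot be enforced without a join — not preserved.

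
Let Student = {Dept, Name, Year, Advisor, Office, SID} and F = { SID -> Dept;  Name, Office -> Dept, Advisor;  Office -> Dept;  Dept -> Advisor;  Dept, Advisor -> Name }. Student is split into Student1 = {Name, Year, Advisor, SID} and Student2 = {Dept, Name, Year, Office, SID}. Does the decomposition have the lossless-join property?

Yes

Common attributes: Student1 ∩ Student2 = {Name, Year, SID}.
Closure of {Name, Year, SID}: SID → Dept applies, adding Dept; Dept → Advisor applies, adding Advisor. So (Name, Year, SID)⁺ = {Dept, Name, Year, Advisor, SID}.
This closure contains every attribute of Student1, so Student1 ∩ Student2 → Student1. The join is lossless.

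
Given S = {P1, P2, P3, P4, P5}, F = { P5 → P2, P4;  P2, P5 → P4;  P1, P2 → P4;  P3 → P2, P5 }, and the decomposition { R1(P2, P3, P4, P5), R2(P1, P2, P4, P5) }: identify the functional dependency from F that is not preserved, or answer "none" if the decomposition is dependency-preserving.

none

P5 → P2, P4 lies within R1.
P2, P5 → P4 lies within R1.
P1, P2 → P4 lies within R2.
P3 → P2, P5 lies within R1.
Every dependency is enforceable on the fragments, so the decomposition is dependency-preserving.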